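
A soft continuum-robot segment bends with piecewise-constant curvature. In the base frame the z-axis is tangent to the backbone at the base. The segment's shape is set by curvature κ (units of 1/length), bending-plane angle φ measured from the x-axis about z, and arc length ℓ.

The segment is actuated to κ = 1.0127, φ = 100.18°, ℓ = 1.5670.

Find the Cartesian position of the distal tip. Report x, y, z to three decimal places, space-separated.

-0.177 0.988 0.987

θ = κ·ℓ = 1.0127 × 1.5670 = 1.58690 rad
ρ = (1 − cos θ)/κ = (1 − -0.01610)/1.0127 = 1.00336
z = sin θ / κ = 0.99987/1.0127 = 0.98733
x = ρ cos φ = 1.00336 × cos(100.18°) = -0.17734
y = ρ sin φ = 1.00336 × sin(100.18°) = 0.98757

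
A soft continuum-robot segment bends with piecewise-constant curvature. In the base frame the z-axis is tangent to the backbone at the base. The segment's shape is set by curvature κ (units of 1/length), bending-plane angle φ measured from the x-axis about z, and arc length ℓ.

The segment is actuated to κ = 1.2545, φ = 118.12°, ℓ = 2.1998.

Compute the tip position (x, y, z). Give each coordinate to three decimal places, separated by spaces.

θ = κ·ℓ = 1.2545 × 2.1998 = 2.75965 rad
ρ = (1 − cos θ)/κ = (1 − -0.92794)/1.2545 = 1.53682
z = sin θ / κ = 0.37272/1.2545 = 0.29711
x = ρ cos φ = 1.53682 × cos(118.12°) = -0.72433
y = ρ sin φ = 1.53682 × sin(118.12°) = 1.35542

-0.724 1.355 0.297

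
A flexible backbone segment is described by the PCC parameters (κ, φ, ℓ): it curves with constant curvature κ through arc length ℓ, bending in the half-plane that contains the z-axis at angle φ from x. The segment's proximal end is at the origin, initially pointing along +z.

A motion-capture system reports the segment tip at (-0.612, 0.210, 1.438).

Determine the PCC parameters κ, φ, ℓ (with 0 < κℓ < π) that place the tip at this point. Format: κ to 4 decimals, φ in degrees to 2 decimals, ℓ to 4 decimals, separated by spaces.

0.5204 161.06 1.6248

ρ = √(x²+y²) = √(-0.612² + 0.210²) = 0.64703
φ = atan2(y, x) mod 360° = atan2(0.210, -0.612) = 161.0610°
|p|² = ρ² + z² = 0.64703² + 1.438² = 2.48649
κ = 2ρ / |p|² = 2×0.64703 / 2.48649 = 0.52043
θ = 2·atan2(ρ, z) = 2·atan2(0.64703, 1.438) = 0.84562 rad
ℓ = θ/κ = 0.84562/0.52043 = 1.62484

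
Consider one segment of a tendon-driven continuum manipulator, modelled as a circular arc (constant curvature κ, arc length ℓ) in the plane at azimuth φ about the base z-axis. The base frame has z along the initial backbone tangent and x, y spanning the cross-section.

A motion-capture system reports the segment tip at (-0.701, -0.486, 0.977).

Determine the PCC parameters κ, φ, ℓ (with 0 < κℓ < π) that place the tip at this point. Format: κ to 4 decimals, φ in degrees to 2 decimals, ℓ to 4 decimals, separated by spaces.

1.0142 214.73 1.4154

ρ = √(x²+y²) = √(-0.701² + -0.486²) = 0.85299
φ = atan2(y, x) mod 360° = atan2(-0.486, -0.701) = 214.7334°
|p|² = ρ² + z² = 0.85299² + 0.977² = 1.68213
κ = 2ρ / |p|² = 2×0.85299 / 1.68213 = 1.01418
θ = 2·atan2(ρ, z) = 2·atan2(0.85299, 0.977) = 1.43548 rad
ℓ = θ/κ = 1.43548/1.01418 = 1.41540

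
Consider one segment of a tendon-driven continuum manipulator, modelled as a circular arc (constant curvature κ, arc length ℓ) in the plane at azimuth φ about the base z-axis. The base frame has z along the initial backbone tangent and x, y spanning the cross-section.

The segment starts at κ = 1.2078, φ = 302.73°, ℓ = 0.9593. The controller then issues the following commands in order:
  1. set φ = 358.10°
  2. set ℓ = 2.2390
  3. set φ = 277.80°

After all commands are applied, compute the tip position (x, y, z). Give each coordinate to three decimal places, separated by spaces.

initial: κ=1.2078, φ=302.73°, ℓ=0.9593
cmd 1: set φ=358.10° → (κ,φ,ℓ)=(1.2078,358.10°,0.9593) → tip=(0.4960,-0.0165,0.7586)
cmd 2: set ℓ=2.2390 → (κ,φ,ℓ)=(1.2078,358.10°,2.2390) → tip=(1.5771,-0.0523,0.3507)
cmd 3: set φ=277.80° → (κ,φ,ℓ)=(1.2078,277.80°,2.2390) → tip=(0.2142,-1.5634,0.3507)

0.214 -1.563 0.351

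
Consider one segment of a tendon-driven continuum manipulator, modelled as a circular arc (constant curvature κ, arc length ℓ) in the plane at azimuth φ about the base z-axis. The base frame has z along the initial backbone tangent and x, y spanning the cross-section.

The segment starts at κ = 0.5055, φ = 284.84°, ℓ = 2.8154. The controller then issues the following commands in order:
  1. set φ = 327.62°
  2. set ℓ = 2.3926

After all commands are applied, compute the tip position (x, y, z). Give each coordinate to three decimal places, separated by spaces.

1.080 -0.685 1.850

initial: κ=0.5055, φ=284.84°, ℓ=2.8154
cmd 1: set φ=327.62° → (κ,φ,ℓ)=(0.5055,327.62°,2.8154) → tip=(1.4249,-0.9036,1.9567)
cmd 2: set ℓ=2.3926 → (κ,φ,ℓ)=(0.5055,327.62°,2.3926) → tip=(1.0800,-0.6849,1.8505)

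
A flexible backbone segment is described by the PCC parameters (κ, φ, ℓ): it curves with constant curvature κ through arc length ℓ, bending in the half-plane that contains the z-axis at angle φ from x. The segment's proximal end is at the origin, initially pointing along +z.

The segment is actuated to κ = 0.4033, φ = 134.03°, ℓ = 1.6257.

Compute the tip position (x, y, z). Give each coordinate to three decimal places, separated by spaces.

-0.357 0.370 1.512

θ = κ·ℓ = 0.4033 × 1.6257 = 0.65564 rad
ρ = (1 − cos θ)/κ = (1 − 0.79265)/0.4033 = 0.51412
z = sin θ / κ = 0.60967/0.4033 = 1.51170
x = ρ cos φ = 0.51412 × cos(134.03°) = -0.35733
y = ρ sin φ = 0.51412 × sin(134.03°) = 0.36964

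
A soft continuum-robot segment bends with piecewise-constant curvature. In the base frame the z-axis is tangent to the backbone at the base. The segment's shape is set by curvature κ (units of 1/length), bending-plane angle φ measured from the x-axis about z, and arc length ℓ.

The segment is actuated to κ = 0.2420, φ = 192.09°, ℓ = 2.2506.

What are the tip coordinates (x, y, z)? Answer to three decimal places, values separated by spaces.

-0.585 -0.125 2.141

θ = κ·ℓ = 0.2420 × 2.2506 = 0.54465 rad
ρ = (1 − cos θ)/κ = (1 − 0.85531)/0.2420 = 0.59789
z = sin θ / κ = 0.51811/0.2420 = 2.14097
x = ρ cos φ = 0.59789 × cos(192.09°) = -0.58463
y = ρ sin φ = 0.59789 × sin(192.09°) = -0.12523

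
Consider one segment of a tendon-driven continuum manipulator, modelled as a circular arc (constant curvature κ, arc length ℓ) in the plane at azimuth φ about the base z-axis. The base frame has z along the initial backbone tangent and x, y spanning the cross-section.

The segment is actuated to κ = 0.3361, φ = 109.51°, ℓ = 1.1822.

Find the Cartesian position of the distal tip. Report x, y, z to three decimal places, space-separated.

-0.077 0.218 1.151

θ = κ·ℓ = 0.3361 × 1.1822 = 0.39734 rad
ρ = (1 − cos θ)/κ = (1 − 0.92209)/0.3361 = 0.23179
z = sin θ / κ = 0.38696/0.3361 = 1.15134
x = ρ cos φ = 0.23179 × cos(109.51°) = -0.07741
y = ρ sin φ = 0.23179 × sin(109.51°) = 0.21848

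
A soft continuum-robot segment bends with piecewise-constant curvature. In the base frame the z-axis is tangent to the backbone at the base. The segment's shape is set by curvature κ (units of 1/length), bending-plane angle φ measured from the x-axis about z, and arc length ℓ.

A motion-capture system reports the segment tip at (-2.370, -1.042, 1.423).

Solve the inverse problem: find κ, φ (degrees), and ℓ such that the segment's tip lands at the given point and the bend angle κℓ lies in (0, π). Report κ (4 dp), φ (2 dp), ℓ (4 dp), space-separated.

0.5933 203.73 3.6011

ρ = √(x²+y²) = √(-2.370² + -1.042²) = 2.58895
φ = atan2(y, x) mod 360° = atan2(-1.042, -2.370) = 203.7333°
|p|² = ρ² + z² = 2.58895² + 1.423² = 8.72759
κ = 2ρ / |p|² = 2×2.58895 / 8.72759 = 0.59328
θ = 2·atan2(ρ, z) = 2·atan2(2.58895, 1.423) = 2.13645 rad
ℓ = θ/κ = 2.13645/0.59328 = 3.60109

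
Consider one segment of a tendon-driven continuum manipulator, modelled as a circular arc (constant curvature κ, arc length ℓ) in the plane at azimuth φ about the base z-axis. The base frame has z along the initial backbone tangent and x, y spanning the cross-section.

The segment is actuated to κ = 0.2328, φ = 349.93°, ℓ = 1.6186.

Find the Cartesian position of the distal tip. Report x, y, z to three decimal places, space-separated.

0.297 -0.053 1.581

θ = κ·ℓ = 0.2328 × 1.6186 = 0.37681 rad
ρ = (1 − cos θ)/κ = (1 − 0.92984)/0.2328 = 0.30136
z = sin θ / κ = 0.36796/0.2328 = 1.58057
x = ρ cos φ = 0.30136 × cos(349.93°) = 0.29672
y = ρ sin φ = 0.30136 × sin(349.93°) = -0.05269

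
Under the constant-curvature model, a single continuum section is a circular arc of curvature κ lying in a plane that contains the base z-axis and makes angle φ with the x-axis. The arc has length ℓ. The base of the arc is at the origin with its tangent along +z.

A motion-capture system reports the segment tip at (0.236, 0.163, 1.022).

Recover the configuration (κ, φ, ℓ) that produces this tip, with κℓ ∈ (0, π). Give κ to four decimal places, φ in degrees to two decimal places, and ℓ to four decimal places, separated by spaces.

ρ = √(x²+y²) = √(0.236² + 0.163²) = 0.28682
φ = atan2(y, x) mod 360° = atan2(0.163, 0.236) = 34.6320°
|p|² = ρ² + z² = 0.28682² + 1.022² = 1.12675
κ = 2ρ / |p|² = 2×0.28682 / 1.12675 = 0.50911
θ = 2·atan2(ρ, z) = 2·atan2(0.28682, 1.022) = 0.54721 rad
ℓ = θ/κ = 0.54721/0.50911 = 1.07484

0.5091 34.63 1.0748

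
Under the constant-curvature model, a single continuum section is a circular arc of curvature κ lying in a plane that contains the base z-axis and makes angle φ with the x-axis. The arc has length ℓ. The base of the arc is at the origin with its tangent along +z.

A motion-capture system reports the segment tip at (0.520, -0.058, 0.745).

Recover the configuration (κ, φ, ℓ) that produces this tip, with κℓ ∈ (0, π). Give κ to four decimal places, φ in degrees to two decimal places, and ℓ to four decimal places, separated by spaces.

ρ = √(x²+y²) = √(0.520² + -0.058²) = 0.52322
φ = atan2(y, x) mod 360° = atan2(-0.058, 0.520) = 353.6356°
|p|² = ρ² + z² = 0.52322² + 0.745² = 0.82879
κ = 2ρ / |p|² = 2×0.52322 / 0.82879 = 1.26262
θ = 2·atan2(ρ, z) = 2·atan2(0.52322, 0.745) = 1.22456 rad
ℓ = θ/κ = 1.22456/1.26262 = 0.96985

1.2626 353.64 0.9698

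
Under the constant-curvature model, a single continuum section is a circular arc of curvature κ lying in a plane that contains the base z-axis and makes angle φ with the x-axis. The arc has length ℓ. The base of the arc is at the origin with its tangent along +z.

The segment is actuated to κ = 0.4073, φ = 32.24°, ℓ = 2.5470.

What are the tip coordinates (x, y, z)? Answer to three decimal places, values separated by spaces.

θ = κ·ℓ = 0.4073 × 2.5470 = 1.03739 rad
ρ = (1 − cos θ)/κ = (1 − 0.50847)/0.4073 = 1.20681
z = sin θ / κ = 0.86108/0.4073 = 2.11412
x = ρ cos φ = 1.20681 × cos(32.24°) = 1.02074
y = ρ sin φ = 1.20681 × sin(32.24°) = 0.64379

1.021 0.644 2.114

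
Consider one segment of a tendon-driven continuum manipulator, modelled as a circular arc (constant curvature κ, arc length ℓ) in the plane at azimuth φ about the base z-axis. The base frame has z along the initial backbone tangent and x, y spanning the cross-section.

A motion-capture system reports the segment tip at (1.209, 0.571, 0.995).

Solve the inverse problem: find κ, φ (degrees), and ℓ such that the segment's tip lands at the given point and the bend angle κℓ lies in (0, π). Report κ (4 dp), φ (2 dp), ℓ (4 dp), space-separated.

ρ = √(x²+y²) = √(1.209² + 0.571²) = 1.33706
φ = atan2(y, x) mod 360° = atan2(0.571, 1.209) = 25.2810°
|p|² = ρ² + z² = 1.33706² + 0.995² = 2.77775
κ = 2ρ / |p|² = 2×1.33706 / 2.77775 = 0.96269
θ = 2·atan2(ρ, z) = 2·atan2(1.33706, 0.995) = 1.86207 rad
ℓ = θ/κ = 1.86207/0.96269 = 1.93423

0.9627 25.28 1.9342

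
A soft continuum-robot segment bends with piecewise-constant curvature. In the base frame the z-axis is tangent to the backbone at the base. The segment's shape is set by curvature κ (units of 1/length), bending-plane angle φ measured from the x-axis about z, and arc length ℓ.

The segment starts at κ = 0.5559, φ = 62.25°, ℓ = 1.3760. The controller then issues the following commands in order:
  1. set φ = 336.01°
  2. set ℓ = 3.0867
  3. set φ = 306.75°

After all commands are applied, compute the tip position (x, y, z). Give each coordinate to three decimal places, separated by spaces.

1.232 -1.650 1.780

initial: κ=0.5559, φ=62.25°, ℓ=1.3760
cmd 1: set φ=336.01° → (κ,φ,ℓ)=(0.5559,336.01°,1.3760) → tip=(0.4578,-0.2037,1.2457)
cmd 2: set ℓ=3.0867 → (κ,φ,ℓ)=(0.5559,336.01°,3.0867) → tip=(1.8811,-0.8371,1.7800)
cmd 3: set φ=306.75° → (κ,φ,ℓ)=(0.5559,306.75°,3.0867) → tip=(1.2319,-1.6498,1.7800)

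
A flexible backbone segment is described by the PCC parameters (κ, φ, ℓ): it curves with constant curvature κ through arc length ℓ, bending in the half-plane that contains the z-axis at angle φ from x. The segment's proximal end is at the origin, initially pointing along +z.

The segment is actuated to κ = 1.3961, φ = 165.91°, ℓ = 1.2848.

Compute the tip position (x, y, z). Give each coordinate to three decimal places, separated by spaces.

θ = κ·ℓ = 1.3961 × 1.2848 = 1.79371 rad
ρ = (1 − cos θ)/κ = (1 − -0.22107)/1.3961 = 0.87463
z = sin θ / κ = 0.97526/1.3961 = 0.69856
x = ρ cos φ = 0.87463 × cos(165.91°) = -0.84832
y = ρ sin φ = 0.87463 × sin(165.91°) = 0.21293

-0.848 0.213 0.699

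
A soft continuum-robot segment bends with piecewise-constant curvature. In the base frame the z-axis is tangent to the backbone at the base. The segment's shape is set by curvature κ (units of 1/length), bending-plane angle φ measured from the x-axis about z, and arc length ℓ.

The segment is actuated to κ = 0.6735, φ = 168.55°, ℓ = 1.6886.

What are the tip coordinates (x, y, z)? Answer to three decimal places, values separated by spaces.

θ = κ·ℓ = 0.6735 × 1.6886 = 1.13727 rad
ρ = (1 − cos θ)/κ = (1 − 0.42007)/0.6735 = 0.86107
z = sin θ / κ = 0.90749/0.6735 = 1.34743
x = ρ cos φ = 0.86107 × cos(168.55°) = -0.84393
y = ρ sin φ = 0.86107 × sin(168.55°) = 0.17093

-0.844 0.171 1.347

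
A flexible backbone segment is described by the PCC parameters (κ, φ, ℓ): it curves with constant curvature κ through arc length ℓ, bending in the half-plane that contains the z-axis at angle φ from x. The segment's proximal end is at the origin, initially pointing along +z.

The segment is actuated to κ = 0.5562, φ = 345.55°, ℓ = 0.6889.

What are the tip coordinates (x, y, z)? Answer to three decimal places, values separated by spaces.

0.126 -0.033 0.672

θ = κ·ℓ = 0.5562 × 0.6889 = 0.38317 rad
ρ = (1 − cos θ)/κ = (1 − 0.92749)/0.5562 = 0.13037
z = sin θ / κ = 0.37386/0.5562 = 0.67217
x = ρ cos φ = 0.13037 × cos(345.55°) = 0.12625
y = ρ sin φ = 0.13037 × sin(345.55°) = -0.03253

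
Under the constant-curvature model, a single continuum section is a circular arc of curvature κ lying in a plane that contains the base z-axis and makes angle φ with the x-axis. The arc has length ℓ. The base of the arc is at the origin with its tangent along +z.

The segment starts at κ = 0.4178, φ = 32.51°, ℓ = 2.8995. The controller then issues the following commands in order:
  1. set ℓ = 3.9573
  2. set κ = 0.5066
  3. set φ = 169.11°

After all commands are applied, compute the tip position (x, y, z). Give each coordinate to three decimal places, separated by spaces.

initial: κ=0.4178, φ=32.51°, ℓ=2.8995
cmd 1: set ℓ=3.9573 → (κ,φ,ℓ)=(0.4178,32.51°,3.9573) → tip=(2.1849,1.3925,2.3853)
cmd 2: set κ=0.5066 → (κ,φ,ℓ)=(0.5066,32.51°,3.9573) → tip=(2.3646,1.5070,1.7910)
cmd 3: set φ=169.11° → (κ,φ,ℓ)=(0.5066,169.11°,3.9573) → tip=(-2.7534,0.5297,1.7910)

-2.753 0.530 1.791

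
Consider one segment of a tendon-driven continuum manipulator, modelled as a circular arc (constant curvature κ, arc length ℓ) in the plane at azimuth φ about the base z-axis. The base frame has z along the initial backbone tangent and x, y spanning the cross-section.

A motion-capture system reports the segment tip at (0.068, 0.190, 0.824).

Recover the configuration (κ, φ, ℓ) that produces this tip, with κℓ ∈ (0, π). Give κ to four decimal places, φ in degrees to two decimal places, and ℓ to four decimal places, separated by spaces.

0.5608 70.31 0.8566

ρ = √(x²+y²) = √(0.068² + 0.190²) = 0.20180
φ = atan2(y, x) mod 360° = atan2(0.190, 0.068) = 70.3080°
|p|² = ρ² + z² = 0.20180² + 0.824² = 0.71970
κ = 2ρ / |p|² = 2×0.20180 / 0.71970 = 0.56079
θ = 2·atan2(ρ, z) = 2·atan2(0.20180, 0.824) = 0.48036 rad
ℓ = θ/κ = 0.48036/0.56079 = 0.85656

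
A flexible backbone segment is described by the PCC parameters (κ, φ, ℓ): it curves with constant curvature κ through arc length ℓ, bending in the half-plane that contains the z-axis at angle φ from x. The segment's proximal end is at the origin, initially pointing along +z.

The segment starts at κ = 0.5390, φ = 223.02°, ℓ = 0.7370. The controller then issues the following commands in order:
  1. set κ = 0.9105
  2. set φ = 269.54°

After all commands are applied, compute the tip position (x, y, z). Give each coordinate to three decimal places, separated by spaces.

-0.002 -0.238 0.683

initial: κ=0.5390, φ=223.02°, ℓ=0.7370
cmd 1: set κ=0.9105 → (κ,φ,ℓ)=(0.9105,223.02°,0.7370) → tip=(-0.1741,-0.1625,0.6829)
cmd 2: set φ=269.54° → (κ,φ,ℓ)=(0.9105,269.54°,0.7370) → tip=(-0.0019,-0.2381,0.6829)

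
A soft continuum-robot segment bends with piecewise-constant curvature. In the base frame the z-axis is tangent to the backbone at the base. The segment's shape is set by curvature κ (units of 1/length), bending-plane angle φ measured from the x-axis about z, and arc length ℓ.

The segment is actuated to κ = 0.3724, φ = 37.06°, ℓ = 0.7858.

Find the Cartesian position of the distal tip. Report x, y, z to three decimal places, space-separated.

θ = κ·ℓ = 0.3724 × 0.7858 = 0.29263 rad
ρ = (1 − cos θ)/κ = (1 − 0.95749)/0.3724 = 0.11416
z = sin θ / κ = 0.28847/0.3724 = 0.77463
x = ρ cos φ = 0.11416 × cos(37.06°) = 0.09110
y = ρ sin φ = 0.11416 × sin(37.06°) = 0.06880

0.091 0.069 0.775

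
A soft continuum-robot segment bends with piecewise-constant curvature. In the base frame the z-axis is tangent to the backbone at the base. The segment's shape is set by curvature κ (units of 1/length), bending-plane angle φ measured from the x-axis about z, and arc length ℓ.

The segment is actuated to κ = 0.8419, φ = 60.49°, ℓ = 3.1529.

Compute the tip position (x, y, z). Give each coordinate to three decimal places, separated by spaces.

1.102 1.947 0.556

θ = κ·ℓ = 0.8419 × 3.1529 = 2.65443 rad
ρ = (1 − cos θ)/κ = (1 − -0.88366)/0.8419 = 2.23740
z = sin θ / κ = 0.46812/0.8419 = 0.55603
x = ρ cos φ = 2.23740 × cos(60.49°) = 1.10209
y = ρ sin φ = 2.23740 × sin(60.49°) = 1.94714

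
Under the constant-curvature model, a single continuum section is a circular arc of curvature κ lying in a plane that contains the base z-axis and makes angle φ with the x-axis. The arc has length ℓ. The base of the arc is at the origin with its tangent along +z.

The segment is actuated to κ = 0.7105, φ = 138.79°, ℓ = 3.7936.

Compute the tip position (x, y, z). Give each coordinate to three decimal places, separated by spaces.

-2.014 1.764 0.607

θ = κ·ℓ = 0.7105 × 3.7936 = 2.69535 rad
ρ = (1 − cos θ)/κ = (1 − -0.90208)/0.7105 = 2.67710
z = sin θ / κ = 0.43158/0.7105 = 0.60743
x = ρ cos φ = 2.67710 × cos(138.79°) = -2.01398
y = ρ sin φ = 2.67710 × sin(138.79°) = 1.76373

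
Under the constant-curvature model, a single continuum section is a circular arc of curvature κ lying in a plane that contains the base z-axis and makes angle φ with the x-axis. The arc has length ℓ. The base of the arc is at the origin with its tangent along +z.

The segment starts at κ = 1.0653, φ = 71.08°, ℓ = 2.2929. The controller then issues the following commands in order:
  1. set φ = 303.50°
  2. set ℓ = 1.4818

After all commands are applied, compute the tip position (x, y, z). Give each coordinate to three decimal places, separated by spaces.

initial: κ=1.0653, φ=71.08°, ℓ=2.2929
cmd 1: set φ=303.50° → (κ,φ,ℓ)=(1.0653,303.50°,2.2929) → tip=(0.9147,-1.3820,0.6040)
cmd 2: set ℓ=1.4818 → (κ,φ,ℓ)=(1.0653,303.50°,1.4818) → tip=(0.5221,-0.7888,0.9387)

0.522 -0.789 0.939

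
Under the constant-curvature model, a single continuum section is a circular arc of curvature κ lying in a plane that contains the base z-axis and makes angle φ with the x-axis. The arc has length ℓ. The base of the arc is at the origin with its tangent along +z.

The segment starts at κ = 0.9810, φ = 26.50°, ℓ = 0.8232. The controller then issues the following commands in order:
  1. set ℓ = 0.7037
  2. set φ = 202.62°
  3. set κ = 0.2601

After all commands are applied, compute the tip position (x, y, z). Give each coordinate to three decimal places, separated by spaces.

-0.059 -0.025 0.700

initial: κ=0.9810, φ=26.50°, ℓ=0.8232
cmd 1: set ℓ=0.7037 → (κ,φ,ℓ)=(0.9810,26.50°,0.7037) → tip=(0.2089,0.1041,0.6491)
cmd 2: set φ=202.62° → (κ,φ,ℓ)=(0.9810,202.62°,0.7037) → tip=(-0.2154,-0.0898,0.6491)
cmd 3: set κ=0.2601 → (κ,φ,ℓ)=(0.2601,202.62°,0.7037) → tip=(-0.0593,-0.0247,0.6998)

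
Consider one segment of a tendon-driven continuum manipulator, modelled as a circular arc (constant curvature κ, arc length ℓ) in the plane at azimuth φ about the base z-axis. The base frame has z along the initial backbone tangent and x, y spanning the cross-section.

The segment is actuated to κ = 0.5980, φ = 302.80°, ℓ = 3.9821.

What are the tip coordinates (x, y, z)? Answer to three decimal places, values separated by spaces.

θ = κ·ℓ = 0.5980 × 3.9821 = 2.38130 rad
ρ = (1 − cos θ)/κ = (1 − -0.72463)/0.5980 = 2.88400
z = sin θ / κ = 0.68914/0.5980 = 1.15240
x = ρ cos φ = 2.88400 × cos(302.80°) = 1.56229
y = ρ sin φ = 2.88400 × sin(302.80°) = -2.42419

1.562 -2.424 1.152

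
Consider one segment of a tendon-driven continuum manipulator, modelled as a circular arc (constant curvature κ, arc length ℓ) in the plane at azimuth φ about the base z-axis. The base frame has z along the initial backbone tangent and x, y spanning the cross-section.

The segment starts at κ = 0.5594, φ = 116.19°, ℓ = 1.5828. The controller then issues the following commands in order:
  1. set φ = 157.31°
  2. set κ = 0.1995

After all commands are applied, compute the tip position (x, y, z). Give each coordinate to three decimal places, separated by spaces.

-0.229 0.096 1.557

initial: κ=0.5594, φ=116.19°, ℓ=1.5828
cmd 1: set φ=157.31° → (κ,φ,ℓ)=(0.5594,157.31°,1.5828) → tip=(-0.6053,0.2531,1.3839)
cmd 2: set κ=0.1995 → (κ,φ,ℓ)=(0.1995,157.31°,1.5828) → tip=(-0.2286,0.0956,1.5566)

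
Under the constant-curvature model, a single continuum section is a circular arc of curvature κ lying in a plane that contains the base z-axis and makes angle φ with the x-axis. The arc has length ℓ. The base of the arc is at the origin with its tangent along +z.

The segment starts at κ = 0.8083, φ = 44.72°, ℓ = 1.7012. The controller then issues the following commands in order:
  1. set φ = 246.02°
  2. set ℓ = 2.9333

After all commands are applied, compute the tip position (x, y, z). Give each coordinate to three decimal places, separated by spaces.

initial: κ=0.8083, φ=44.72°, ℓ=1.7012
cmd 1: set φ=246.02° → (κ,φ,ℓ)=(0.8083,246.02°,1.7012) → tip=(-0.4050,-0.9106,1.2135)
cmd 2: set ℓ=2.9333 → (κ,φ,ℓ)=(0.8083,246.02°,2.9333) → tip=(-0.8636,-1.9414,0.8618)

-0.864 -1.941 0.862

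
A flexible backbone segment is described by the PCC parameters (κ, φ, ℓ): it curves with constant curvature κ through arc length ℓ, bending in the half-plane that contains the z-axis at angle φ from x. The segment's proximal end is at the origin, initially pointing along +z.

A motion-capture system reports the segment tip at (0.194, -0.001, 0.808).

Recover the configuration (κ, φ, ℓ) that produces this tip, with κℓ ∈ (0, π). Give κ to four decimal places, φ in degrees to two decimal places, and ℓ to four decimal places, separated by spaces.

0.5619 359.70 0.8387

ρ = √(x²+y²) = √(0.194² + -0.001²) = 0.19400
φ = atan2(y, x) mod 360° = atan2(-0.001, 0.194) = 359.7047°
|p|² = ρ² + z² = 0.19400² + 0.808² = 0.69050
κ = 2ρ / |p|² = 2×0.19400 / 0.69050 = 0.56192
θ = 2·atan2(ρ, z) = 2·atan2(0.19400, 0.808) = 0.47128 rad
ℓ = θ/κ = 0.47128/0.56192 = 0.83870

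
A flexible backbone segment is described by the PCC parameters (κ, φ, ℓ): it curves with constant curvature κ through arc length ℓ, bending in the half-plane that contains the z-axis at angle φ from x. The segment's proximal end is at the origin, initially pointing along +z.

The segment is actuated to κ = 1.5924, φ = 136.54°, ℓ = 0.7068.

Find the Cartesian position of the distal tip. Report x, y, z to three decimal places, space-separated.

θ = κ·ℓ = 1.5924 × 0.7068 = 1.12551 rad
ρ = (1 − cos θ)/κ = (1 − 0.43072)/1.5924 = 0.35750
z = sin θ / κ = 0.90249/1.5924 = 0.56675
x = ρ cos φ = 0.35750 × cos(136.54°) = -0.25949
y = ρ sin φ = 0.35750 × sin(136.54°) = 0.24591

-0.259 0.246 0.567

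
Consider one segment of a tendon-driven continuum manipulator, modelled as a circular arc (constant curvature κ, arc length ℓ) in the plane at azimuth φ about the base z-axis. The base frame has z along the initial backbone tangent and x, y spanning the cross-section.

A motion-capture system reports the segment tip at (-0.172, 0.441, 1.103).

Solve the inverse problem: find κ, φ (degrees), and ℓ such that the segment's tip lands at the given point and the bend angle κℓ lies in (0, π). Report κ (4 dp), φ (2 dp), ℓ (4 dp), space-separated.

ρ = √(x²+y²) = √(-0.172² + 0.441²) = 0.47336
φ = atan2(y, x) mod 360° = atan2(0.441, -0.172) = 111.3069°
|p|² = ρ² + z² = 0.47336² + 1.103² = 1.44067
κ = 2ρ / |p|² = 2×0.47336 / 1.44067 = 0.65713
θ = 2·atan2(ρ, z) = 2·atan2(0.47336, 1.103) = 0.81076 rad
ℓ = θ/κ = 0.81076/0.65713 = 1.23380

0.6571 111.31 1.2338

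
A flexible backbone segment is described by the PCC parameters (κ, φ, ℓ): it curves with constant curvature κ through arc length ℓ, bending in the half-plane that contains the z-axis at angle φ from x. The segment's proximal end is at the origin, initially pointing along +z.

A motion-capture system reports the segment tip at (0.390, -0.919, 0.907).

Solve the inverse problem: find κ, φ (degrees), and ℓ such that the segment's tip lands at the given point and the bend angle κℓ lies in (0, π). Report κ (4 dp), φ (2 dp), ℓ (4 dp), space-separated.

ρ = √(x²+y²) = √(0.390² + -0.919²) = 0.99833
φ = atan2(y, x) mod 360° = atan2(-0.919, 0.390) = 292.9951°
|p|² = ρ² + z² = 0.99833² + 0.907² = 1.81931
κ = 2ρ / |p|² = 2×0.99833 / 1.81931 = 1.09748
θ = 2·atan2(ρ, z) = 2·atan2(0.99833, 0.907) = 1.66659 rad
ℓ = θ/κ = 1.66659/1.09748 = 1.51856

1.0975 293.00 1.5186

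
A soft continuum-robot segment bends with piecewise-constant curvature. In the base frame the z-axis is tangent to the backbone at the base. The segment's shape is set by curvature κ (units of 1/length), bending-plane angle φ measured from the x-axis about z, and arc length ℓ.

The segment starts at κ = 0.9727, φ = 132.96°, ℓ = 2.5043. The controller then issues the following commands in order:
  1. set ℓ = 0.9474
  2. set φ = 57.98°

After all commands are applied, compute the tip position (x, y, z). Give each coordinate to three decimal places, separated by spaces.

initial: κ=0.9727, φ=132.96°, ℓ=2.5043
cmd 1: set ℓ=0.9474 → (κ,φ,ℓ)=(0.9727,132.96°,0.9474) → tip=(-0.2770,0.2975,0.8189)
cmd 2: set φ=57.98° → (κ,φ,ℓ)=(0.9727,57.98°,0.9474) → tip=(0.2155,0.3447,0.8189)

0.216 0.345 0.819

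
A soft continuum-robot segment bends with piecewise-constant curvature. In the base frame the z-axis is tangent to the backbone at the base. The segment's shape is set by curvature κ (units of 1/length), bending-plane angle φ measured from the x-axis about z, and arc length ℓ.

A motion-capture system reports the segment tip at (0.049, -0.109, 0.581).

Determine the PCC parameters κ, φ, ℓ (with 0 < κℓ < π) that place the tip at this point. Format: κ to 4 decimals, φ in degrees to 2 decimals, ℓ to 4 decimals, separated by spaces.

0.6793 294.21 0.5973

ρ = √(x²+y²) = √(0.049² + -0.109²) = 0.11951
φ = atan2(y, x) mod 360° = atan2(-0.109, 0.049) = 294.2059°
|p|² = ρ² + z² = 0.11951² + 0.581² = 0.35184
κ = 2ρ / |p|² = 2×0.11951 / 0.35184 = 0.67932
θ = 2·atan2(ρ, z) = 2·atan2(0.11951, 0.581) = 0.40573 rad
ℓ = θ/κ = 0.40573/0.67932 = 0.59725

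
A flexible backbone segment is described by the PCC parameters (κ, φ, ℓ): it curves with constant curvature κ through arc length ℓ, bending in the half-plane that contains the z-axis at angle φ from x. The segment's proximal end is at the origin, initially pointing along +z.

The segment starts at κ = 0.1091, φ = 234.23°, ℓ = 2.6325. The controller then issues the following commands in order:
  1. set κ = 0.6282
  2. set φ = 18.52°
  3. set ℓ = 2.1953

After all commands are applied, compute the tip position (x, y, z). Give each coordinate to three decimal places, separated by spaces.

initial: κ=0.1091, φ=234.23°, ℓ=2.6325
cmd 1: set κ=0.6282 → (κ,φ,ℓ)=(0.6282,234.23°,2.6325) → tip=(-1.0076,-1.3986,1.5864)
cmd 2: set φ=18.52° → (κ,φ,ℓ)=(0.6282,18.52°,2.6325) → tip=(1.6345,0.5475,1.5864)
cmd 3: set ℓ=2.1953 → (κ,φ,ℓ)=(0.6282,18.52°,2.1953) → tip=(1.2218,0.4093,1.5627)

1.222 0.409 1.563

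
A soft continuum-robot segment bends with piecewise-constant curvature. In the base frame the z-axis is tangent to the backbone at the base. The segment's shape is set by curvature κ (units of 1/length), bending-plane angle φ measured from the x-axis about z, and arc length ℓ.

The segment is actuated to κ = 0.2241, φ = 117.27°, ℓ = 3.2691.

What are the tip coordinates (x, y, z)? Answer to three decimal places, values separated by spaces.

-0.525 1.018 2.984

θ = κ·ℓ = 0.2241 × 3.2691 = 0.73261 rad
ρ = (1 − cos θ)/κ = (1 − 0.74343)/0.2241 = 1.14487
z = sin θ / κ = 0.66881/0.2241 = 2.98442
x = ρ cos φ = 1.14487 × cos(117.27°) = -0.52456
y = ρ sin φ = 1.14487 × sin(117.27°) = 1.01763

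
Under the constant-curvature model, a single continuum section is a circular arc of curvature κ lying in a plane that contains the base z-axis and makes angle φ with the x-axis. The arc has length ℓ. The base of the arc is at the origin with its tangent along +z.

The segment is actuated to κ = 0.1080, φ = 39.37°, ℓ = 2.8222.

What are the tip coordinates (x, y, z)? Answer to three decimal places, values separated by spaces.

θ = κ·ℓ = 0.1080 × 2.8222 = 0.30480 rad
ρ = (1 − cos θ)/κ = (1 − 0.95391)/0.1080 = 0.42678
z = sin θ / κ = 0.30010/0.1080 = 2.77870
x = ρ cos φ = 0.42678 × cos(39.37°) = 0.32993
y = ρ sin φ = 0.42678 × sin(39.37°) = 0.27072

0.330 0.271 2.779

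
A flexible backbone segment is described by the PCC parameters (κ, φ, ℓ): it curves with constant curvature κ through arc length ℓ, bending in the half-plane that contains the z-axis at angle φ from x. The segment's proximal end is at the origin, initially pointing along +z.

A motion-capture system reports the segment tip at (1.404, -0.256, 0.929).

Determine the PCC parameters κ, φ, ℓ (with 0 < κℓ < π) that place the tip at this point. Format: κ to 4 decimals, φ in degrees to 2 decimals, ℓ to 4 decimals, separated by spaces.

ρ = √(x²+y²) = √(1.404² + -0.256²) = 1.42715
φ = atan2(y, x) mod 360° = atan2(-0.256, 1.404) = 349.6664°
|p|² = ρ² + z² = 1.42715² + 0.929² = 2.89979
κ = 2ρ / |p|² = 2×1.42715 / 2.89979 = 0.98431
θ = 2·atan2(ρ, z) = 2·atan2(1.42715, 0.929) = 1.98751 rad
ℓ = θ/κ = 1.98751/0.98431 = 2.01919

0.9843 349.67 2.0192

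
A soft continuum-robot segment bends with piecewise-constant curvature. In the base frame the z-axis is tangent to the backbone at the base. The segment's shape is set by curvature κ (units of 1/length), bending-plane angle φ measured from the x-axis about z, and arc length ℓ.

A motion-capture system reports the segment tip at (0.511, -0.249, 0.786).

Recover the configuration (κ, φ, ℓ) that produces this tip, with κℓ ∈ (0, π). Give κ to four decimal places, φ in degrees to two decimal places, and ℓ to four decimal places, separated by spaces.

1.2083 334.02 1.0364

ρ = √(x²+y²) = √(0.511² + -0.249²) = 0.56844
φ = atan2(y, x) mod 360° = atan2(-0.249, 0.511) = 334.0210°
|p|² = ρ² + z² = 0.56844² + 0.786² = 0.94092
κ = 2ρ / |p|² = 2×0.56844 / 0.94092 = 1.20826
θ = 2·atan2(ρ, z) = 2·atan2(0.56844, 0.786) = 1.25226 rad
ℓ = θ/κ = 1.25226/1.20826 = 1.03641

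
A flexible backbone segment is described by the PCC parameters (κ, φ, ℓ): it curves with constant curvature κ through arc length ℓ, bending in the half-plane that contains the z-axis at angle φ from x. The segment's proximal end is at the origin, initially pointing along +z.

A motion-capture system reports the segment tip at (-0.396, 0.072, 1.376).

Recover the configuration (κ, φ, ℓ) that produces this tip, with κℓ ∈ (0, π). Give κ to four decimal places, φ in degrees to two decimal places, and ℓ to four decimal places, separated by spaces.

0.3916 169.70 1.4532

ρ = √(x²+y²) = √(-0.396² + 0.072²) = 0.40249
φ = atan2(y, x) mod 360° = atan2(0.072, -0.396) = 169.6952°
|p|² = ρ² + z² = 0.40249² + 1.376² = 2.05538
κ = 2ρ / |p|² = 2×0.40249 / 2.05538 = 0.39165
θ = 2·atan2(ρ, z) = 2·atan2(0.40249, 1.376) = 0.56914 rad
ℓ = θ/κ = 0.56914/0.39165 = 1.45319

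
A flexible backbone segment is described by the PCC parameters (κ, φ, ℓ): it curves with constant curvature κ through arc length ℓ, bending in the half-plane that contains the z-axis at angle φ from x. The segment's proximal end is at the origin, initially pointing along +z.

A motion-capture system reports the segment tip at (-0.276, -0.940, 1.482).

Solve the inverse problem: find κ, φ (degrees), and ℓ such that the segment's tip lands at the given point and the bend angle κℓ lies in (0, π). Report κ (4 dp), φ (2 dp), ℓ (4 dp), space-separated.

ρ = √(x²+y²) = √(-0.276² + -0.940²) = 0.97968
φ = atan2(y, x) mod 360° = atan2(-0.940, -0.276) = 253.6369°
|p|² = ρ² + z² = 0.97968² + 1.482² = 3.15610
κ = 2ρ / |p|² = 2×0.97968 / 3.15610 = 0.62082
θ = 2·atan2(ρ, z) = 2·atan2(0.97968, 1.482) = 1.16821 rad
ℓ = θ/κ = 1.16821/0.62082 = 1.88173

0.6208 253.64 1.8817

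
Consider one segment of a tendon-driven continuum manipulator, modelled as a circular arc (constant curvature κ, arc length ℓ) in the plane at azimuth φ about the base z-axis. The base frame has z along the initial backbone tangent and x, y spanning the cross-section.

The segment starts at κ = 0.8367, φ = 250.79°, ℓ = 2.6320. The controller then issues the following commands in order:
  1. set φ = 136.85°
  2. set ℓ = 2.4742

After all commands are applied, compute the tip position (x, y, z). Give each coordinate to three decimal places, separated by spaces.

-1.290 1.209 1.049

initial: κ=0.8367, φ=250.79°, ℓ=2.6320
cmd 1: set φ=136.85° → (κ,φ,ℓ)=(0.8367,136.85°,2.6320) → tip=(-1.3866,1.2999,0.9647)
cmd 2: set ℓ=2.4742 → (κ,φ,ℓ)=(0.8367,136.85°,2.4742) → tip=(-1.2895,1.2088,1.0492)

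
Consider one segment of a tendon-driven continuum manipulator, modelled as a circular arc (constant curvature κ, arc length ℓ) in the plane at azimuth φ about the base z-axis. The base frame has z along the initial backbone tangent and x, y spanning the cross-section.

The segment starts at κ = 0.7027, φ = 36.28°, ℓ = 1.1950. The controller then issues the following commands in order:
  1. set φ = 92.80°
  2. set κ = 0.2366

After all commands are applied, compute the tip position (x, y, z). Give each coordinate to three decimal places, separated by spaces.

initial: κ=0.7027, φ=36.28°, ℓ=1.1950
cmd 1: set φ=92.80° → (κ,φ,ℓ)=(0.7027,92.80°,1.1950) → tip=(-0.0231,0.4724,1.0594)
cmd 2: set κ=0.2366 → (κ,φ,ℓ)=(0.2366,92.80°,1.1950) → tip=(-0.0082,0.1676,1.1791)

-0.008 0.168 1.179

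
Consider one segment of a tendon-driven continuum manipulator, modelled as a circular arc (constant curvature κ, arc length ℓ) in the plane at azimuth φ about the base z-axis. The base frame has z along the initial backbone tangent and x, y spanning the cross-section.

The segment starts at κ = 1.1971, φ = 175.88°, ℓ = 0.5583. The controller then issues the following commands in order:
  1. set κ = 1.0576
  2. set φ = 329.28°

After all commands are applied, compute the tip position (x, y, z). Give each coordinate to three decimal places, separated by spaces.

initial: κ=1.1971, φ=175.88°, ℓ=0.5583
cmd 1: set κ=1.0576 → (κ,φ,ℓ)=(1.0576,175.88°,0.5583) → tip=(-0.1597,0.0115,0.5264)
cmd 2: set φ=329.28° → (κ,φ,ℓ)=(1.0576,329.28°,0.5583) → tip=(0.1376,-0.0818,0.5264)

0.138 -0.082 0.526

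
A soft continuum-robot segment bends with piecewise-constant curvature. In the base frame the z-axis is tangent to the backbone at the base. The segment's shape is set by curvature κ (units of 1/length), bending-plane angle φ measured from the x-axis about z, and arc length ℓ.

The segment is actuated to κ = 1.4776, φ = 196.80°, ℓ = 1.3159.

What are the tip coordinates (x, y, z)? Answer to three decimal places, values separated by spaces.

θ = κ·ℓ = 1.4776 × 1.3159 = 1.94437 rad
ρ = (1 − cos θ)/κ = (1 − -0.36495)/1.4776 = 0.92376
z = sin θ / κ = 0.93103/1.4776 = 0.63009
x = ρ cos φ = 0.92376 × cos(196.80°) = -0.88433
y = ρ sin φ = 0.92376 × sin(196.80°) = -0.26700

-0.884 -0.267 0.630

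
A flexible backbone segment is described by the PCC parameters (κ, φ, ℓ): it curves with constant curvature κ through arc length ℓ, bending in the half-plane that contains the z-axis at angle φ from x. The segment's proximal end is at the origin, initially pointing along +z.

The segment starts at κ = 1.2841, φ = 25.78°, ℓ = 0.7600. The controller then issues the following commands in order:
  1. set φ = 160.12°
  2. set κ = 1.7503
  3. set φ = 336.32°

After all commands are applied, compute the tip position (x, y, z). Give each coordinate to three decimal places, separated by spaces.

initial: κ=1.2841, φ=25.78°, ℓ=0.7600
cmd 1: set φ=160.12° → (κ,φ,ℓ)=(1.2841,160.12°,0.7600) → tip=(-0.3219,0.1164,0.6450)
cmd 2: set κ=1.7503 → (κ,φ,ℓ)=(1.7503,160.12°,0.7600) → tip=(-0.4093,0.1480,0.5549)
cmd 3: set φ=336.32° → (κ,φ,ℓ)=(1.7503,336.32°,0.7600) → tip=(0.3986,-0.1748,0.5549)

0.399 -0.175 0.555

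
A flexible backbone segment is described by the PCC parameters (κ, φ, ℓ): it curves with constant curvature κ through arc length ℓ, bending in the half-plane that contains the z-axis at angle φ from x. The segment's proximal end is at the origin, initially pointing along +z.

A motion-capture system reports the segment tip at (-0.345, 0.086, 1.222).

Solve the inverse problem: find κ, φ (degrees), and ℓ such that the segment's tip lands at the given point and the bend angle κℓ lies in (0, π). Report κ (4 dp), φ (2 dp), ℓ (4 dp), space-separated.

ρ = √(x²+y²) = √(-0.345² + 0.086²) = 0.35556
φ = atan2(y, x) mod 360° = atan2(0.086, -0.345) = 166.0028°
|p|² = ρ² + z² = 0.35556² + 1.222² = 1.61970
κ = 2ρ / |p|² = 2×0.35556 / 1.61970 = 0.43904
θ = 2·atan2(ρ, z) = 2·atan2(0.35556, 1.222) = 0.56629 rad
ℓ = θ/κ = 0.56629/0.43904 = 1.28984

0.4390 166.00 1.2898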